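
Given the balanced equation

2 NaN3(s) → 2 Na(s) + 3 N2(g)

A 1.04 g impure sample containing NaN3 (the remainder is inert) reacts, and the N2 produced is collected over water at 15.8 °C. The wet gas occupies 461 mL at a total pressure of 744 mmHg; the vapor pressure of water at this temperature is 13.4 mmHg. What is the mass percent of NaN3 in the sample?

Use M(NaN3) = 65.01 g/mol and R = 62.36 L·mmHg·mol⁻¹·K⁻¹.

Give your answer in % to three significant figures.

77.9 %

P(N2) = 744 − 13.4 = 730.6 mmHg
n(N2) = PV/RT = (730.6 × 0.4610) / (62.36 × 288.95) = 0.01869 mol
n(NaN3) = (2/3) × 0.01869 = 0.01246 mol
m(NaN3) = 0.01246 × 65.01 = 0.8100 g
%NaN3 = 0.8100 / 1.04 × 100 = 77.88%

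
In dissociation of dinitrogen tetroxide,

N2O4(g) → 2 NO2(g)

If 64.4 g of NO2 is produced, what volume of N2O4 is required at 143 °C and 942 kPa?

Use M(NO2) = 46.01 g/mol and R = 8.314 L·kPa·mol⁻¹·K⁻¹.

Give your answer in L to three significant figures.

2.57 L

n(NO2) = 64.40 / 46.01 = 1.400 mol
n(N2O4) = (1/2) × 1.400 = 0.7000 mol
V = nRT/P = 0.7000 × 8.314 × 416.15 / 942 = 2.571 L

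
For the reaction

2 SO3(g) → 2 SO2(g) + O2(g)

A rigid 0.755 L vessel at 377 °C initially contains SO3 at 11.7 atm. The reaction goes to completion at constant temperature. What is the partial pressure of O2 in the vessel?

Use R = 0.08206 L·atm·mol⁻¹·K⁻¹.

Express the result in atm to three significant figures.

5.85 atm

n(SO3)₀ = PV/RT = (11.7 × 0.755) / (0.08206 × 650.15) = 0.1656 mol
n(O2) = (1/2) × 0.1656 = 0.08280 mol
P(O2) = nRT/V = 0.08280 × 0.08206 × 650.15 / 0.755 = 5.851 atm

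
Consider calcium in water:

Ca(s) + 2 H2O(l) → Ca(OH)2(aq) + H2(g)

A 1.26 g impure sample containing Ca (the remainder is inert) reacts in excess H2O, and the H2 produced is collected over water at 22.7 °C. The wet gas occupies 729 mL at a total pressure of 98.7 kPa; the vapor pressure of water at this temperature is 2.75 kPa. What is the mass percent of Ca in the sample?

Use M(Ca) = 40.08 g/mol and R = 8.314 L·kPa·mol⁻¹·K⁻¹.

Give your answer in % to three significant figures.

P(H2) = 98.7 − 2.75 = 95.95 kPa
n(H2) = PV/RT = (95.95 × 0.7290) / (8.314 × 295.85) = 0.02844 mol
n(Ca) = (1/1) × 0.02844 = 0.02844 mol
m(Ca) = 0.02844 × 40.08 = 1.140 g
%Ca = 1.140 / 1.26 × 100 = 90.48%

90.5 %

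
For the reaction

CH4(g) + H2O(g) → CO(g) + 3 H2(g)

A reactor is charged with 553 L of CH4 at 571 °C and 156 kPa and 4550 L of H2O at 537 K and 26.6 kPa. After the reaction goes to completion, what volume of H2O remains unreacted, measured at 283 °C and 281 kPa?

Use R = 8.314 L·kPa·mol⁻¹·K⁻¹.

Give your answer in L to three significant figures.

244 L

n(CH4) = PV/RT = (156 × 553) / (8.314 × 844.15) = 12.29 mol
n(H2O) = PV/RT = (26.6 × 4550) / (8.314 × 537) = 27.11 mol
For 12.29 mol CH4, stoichiometry requires (1/1) × 12.29 = 12.29 mol H2O; 27.11 mol is available, so CH4 is limiting.
n(H2O) consumed = (1/1) × 12.29 = 12.29 mol; remaining = 27.11 − 12.29 = 14.82 mol
V(H2O) = nRT/P = 14.82 × 8.314 × 556.15 / 281 = 243.9 L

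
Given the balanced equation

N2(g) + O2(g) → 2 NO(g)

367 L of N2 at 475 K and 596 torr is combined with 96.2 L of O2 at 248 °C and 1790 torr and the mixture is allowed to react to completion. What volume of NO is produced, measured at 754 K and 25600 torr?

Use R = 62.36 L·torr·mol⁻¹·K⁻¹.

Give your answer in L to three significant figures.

n(N2) = PV/RT = (596 × 367) / (62.36 × 475) = 7.384 mol
n(O2) = PV/RT = (1790 × 96.2) / (62.36 × 521.15) = 5.299 mol
For 7.384 mol N2, stoichiometry requires (1/1) × 7.384 = 7.384 mol O2; 5.299 mol is available, so O2 is limiting.
n(NO) = (2/1) × 5.299 = 10.60 mol
V(NO) = nRT/P = 10.60 × 62.36 × 754 / 25600 = 19.47 L

19.5 L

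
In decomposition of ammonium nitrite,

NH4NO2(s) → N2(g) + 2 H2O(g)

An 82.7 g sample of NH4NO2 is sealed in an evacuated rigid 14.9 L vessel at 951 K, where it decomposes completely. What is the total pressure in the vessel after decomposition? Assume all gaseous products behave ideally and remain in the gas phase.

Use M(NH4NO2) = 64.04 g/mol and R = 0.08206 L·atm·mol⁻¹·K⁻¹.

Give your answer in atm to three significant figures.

n(NH4NO2) = 82.7 / 64.04 = 1.291 mol
n(gas produced) = (3/1) × 1.291 = 3.873 mol
P = nRT/V = 3.873 × 0.08206 × 951 / 14.9 = 20.28 atm

20.3 atm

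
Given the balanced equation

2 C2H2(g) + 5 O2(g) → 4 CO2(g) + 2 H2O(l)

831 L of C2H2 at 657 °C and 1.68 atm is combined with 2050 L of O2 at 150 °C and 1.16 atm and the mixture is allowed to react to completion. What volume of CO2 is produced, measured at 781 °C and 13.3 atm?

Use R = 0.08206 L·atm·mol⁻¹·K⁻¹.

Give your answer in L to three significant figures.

n(C2H2) = PV/RT = (1.68 × 831) / (0.08206 × 930.15) = 18.29 mol
n(O2) = PV/RT = (1.16 × 2050) / (0.08206 × 423.15) = 68.48 mol
For 18.29 mol C2H2, stoichiometry requires (5/2) × 18.29 = 45.72 mol O2; 68.48 mol is available, so C2H2 is limiting.
n(CO2) = (4/2) × 18.29 = 36.58 mol
V(CO2) = nRT/P = 36.58 × 0.08206 × 1054.15 / 13.3 = 237.9 L

238 L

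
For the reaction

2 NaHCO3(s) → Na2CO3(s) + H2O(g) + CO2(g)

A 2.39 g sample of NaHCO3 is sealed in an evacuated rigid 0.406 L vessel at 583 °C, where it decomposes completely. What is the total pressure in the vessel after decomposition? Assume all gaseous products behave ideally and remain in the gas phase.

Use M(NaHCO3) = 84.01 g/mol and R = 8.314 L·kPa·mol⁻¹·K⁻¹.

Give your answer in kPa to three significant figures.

n(NaHCO3) = 2.39 / 84.01 = 0.02845 mol
n(gas produced) = (2/2) × 0.02845 = 0.02845 mol
P = nRT/V = 0.02845 × 8.314 × 856.15 / 0.406 = 498.8 kPa

499 kPa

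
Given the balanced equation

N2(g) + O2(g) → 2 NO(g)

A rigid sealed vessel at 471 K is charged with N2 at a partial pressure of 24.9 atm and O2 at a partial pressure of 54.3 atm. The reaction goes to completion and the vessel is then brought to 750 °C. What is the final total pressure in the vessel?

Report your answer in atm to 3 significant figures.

172 atm

With V and T fixed, P_i ∝ n_i, so the mole ratios apply directly to partial pressures at 471 K.
P(O2) required for 24.9 atm of N2 = (1/1) × 24.9 = 24.90 atm; available 54.3 atm, so N2 is limiting.
P(O2) remaining = 54.3 − (1/1) × 24.9 = 29.40 atm
P(gaseous products) = (2)/1 × 24.9 = 49.80 atm
P_total at 471 K = 29.40 + 49.80 = 79.20 atm
Scaling to 750 °C: P = 79.20 × 1023.15/471 = 172.0 atm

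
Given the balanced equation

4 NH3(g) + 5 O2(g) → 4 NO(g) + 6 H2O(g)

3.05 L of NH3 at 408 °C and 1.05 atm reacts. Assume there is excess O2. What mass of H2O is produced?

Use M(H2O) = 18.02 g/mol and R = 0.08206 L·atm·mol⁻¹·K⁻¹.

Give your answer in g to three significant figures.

1.55 g

n(NH3) = PV/RT = (1.05 × 3.05) / (0.08206 × 681.15) = 0.05729 mol
n(H2O) = (6/4) × 0.05729 = 0.08593 mol
m(H2O) = 0.08593 × 18.02 = 1.548 g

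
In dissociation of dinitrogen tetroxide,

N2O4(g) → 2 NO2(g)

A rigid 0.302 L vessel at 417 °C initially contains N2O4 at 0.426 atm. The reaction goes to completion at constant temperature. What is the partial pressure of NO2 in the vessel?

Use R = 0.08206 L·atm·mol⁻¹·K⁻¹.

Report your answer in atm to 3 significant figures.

0.852 atm

n(N2O4)₀ = PV/RT = (0.426 × 0.302) / (0.08206 × 690.15) = 0.002272 mol
n(NO2) = (2/1) × 0.002272 = 0.004544 mol
P(NO2) = nRT/V = 0.004544 × 0.08206 × 690.15 / 0.302 = 0.8521 atm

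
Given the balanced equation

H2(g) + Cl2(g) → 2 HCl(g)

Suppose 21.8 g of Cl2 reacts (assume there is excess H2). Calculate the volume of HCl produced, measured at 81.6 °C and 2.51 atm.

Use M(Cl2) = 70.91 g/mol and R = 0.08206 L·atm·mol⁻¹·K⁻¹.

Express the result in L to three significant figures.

n(Cl2) = 21.80 / 70.91 = 0.3074 mol
n(HCl) = (2/1) × 0.3074 = 0.6148 mol
V = nRT/P = 0.6148 × 0.08206 × 354.75 / 2.51 = 7.130 L

7.13 L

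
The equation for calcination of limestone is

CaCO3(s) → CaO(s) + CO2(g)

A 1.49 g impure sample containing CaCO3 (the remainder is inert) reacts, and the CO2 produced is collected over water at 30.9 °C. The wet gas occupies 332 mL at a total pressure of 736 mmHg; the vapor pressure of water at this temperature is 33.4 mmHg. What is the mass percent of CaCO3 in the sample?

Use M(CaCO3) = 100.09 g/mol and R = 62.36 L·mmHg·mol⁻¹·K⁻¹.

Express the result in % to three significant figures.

P(CO2) = 736 − 33.4 = 702.6 mmHg
n(CO2) = PV/RT = (702.6 × 0.3320) / (62.36 × 304.05) = 0.01230 mol
n(CaCO3) = (1/1) × 0.01230 = 0.01230 mol
m(CaCO3) = 0.01230 × 100.09 = 1.231 g
%CaCO3 = 1.231 / 1.49 × 100 = 82.62%

82.6 %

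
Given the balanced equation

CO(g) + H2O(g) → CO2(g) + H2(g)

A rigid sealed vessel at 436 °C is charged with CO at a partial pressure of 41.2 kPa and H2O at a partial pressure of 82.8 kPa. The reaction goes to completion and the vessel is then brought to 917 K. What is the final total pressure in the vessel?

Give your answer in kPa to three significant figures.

160 kPa

With V and T fixed, P_i ∝ n_i, so the mole ratios apply directly to partial pressures at 436 °C.
P(H2O) required for 41.2 kPa of CO = (1/1) × 41.2 = 41.20 kPa; available 82.8 kPa, so CO is limiting.
P(H2O) remaining = 82.8 − (1/1) × 41.2 = 41.60 kPa
P(gaseous products) = (1+1)/1 × 41.2 = 82.40 kPa
P_total at 436 °C = 41.60 + 82.40 = 124.0 kPa
Scaling to 917 K: P = 124.0 × 917/709.15 = 160.3 kPa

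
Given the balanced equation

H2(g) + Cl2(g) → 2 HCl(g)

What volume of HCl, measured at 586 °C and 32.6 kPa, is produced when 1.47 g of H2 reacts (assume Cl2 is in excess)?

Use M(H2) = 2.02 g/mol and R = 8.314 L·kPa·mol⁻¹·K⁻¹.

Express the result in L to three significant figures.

319 L

n(H2) = 1.470 / 2.02 = 0.7277 mol
n(HCl) = (2/1) × 0.7277 = 1.455 mol
V = nRT/P = 1.455 × 8.314 × 859.15 / 32.6 = 318.8 L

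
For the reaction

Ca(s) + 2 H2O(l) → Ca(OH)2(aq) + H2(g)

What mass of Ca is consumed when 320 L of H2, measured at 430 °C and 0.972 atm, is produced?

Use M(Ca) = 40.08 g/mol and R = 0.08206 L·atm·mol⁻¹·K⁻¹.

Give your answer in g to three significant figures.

216 g

n(H2) = PV/RT = (0.972 × 320) / (0.08206 × 703.15) = 5.391 mol
n(Ca) = (1/1) × 5.391 = 5.391 mol
m(Ca) = 5.391 × 40.08 = 216.1 g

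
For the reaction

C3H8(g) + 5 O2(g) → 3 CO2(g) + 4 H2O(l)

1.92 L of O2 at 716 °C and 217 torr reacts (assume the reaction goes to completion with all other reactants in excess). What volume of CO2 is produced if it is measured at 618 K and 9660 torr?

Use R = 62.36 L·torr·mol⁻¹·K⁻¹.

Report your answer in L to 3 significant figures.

n(O2) = PV/RT = (217 × 1.92) / (62.36 × 989.15) = 0.006754 mol
n(CO2) = (3/5) × 0.006754 = 0.004052 mol
V = nRT/P = 0.004052 × 62.36 × 618 / 9660 = 0.01617 L

0.0162 L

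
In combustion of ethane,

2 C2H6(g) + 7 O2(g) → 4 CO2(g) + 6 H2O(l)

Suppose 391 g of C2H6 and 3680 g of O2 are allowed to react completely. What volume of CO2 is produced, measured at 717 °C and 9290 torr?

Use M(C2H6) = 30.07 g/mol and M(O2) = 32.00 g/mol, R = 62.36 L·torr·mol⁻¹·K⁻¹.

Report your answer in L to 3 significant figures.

n(C2H6) = 391 / 30.07 = 13.00 mol
n(O2) = 3680 / 32.00 = 115.0 mol
For 13.00 mol C2H6, stoichiometry requires (7/2) × 13.00 = 45.50 mol O2; 115.0 mol is available, so C2H6 is limiting.
n(CO2) = (4/2) × 13.00 = 26.00 mol
V(CO2) = nRT/P = 26.00 × 62.36 × 990.15 / 9290 = 172.8 L

173 L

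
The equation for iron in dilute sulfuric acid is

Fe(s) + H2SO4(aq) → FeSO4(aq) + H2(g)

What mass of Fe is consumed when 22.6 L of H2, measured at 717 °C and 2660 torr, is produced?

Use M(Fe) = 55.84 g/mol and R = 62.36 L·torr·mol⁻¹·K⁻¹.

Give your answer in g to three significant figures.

n(H2) = PV/RT = (2660 × 22.6) / (62.36 × 990.15) = 0.9736 mol
n(Fe) = (1/1) × 0.9736 = 0.9736 mol
m(Fe) = 0.9736 × 55.84 = 54.37 g

54.4 g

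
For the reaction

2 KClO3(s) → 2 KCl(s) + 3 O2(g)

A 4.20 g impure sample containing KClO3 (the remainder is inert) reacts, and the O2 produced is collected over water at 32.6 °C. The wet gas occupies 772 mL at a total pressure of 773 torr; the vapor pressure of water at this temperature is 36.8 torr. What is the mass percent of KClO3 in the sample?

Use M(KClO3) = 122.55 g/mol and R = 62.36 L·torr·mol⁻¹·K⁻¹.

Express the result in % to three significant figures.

P(O2) = 773 − 36.8 = 736.2 torr
n(O2) = PV/RT = (736.2 × 0.7720) / (62.36 × 305.75) = 0.02981 mol
n(KClO3) = (2/3) × 0.02981 = 0.01987 mol
m(KClO3) = 0.01987 × 122.55 = 2.435 g
%KClO3 = 2.435 / 4.20 × 100 = 57.98%

58.0 %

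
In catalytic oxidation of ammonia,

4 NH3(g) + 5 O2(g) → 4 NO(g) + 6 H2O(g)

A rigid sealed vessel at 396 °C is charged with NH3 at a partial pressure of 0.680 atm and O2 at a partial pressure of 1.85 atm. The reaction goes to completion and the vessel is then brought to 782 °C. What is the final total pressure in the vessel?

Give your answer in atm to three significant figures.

At constant V, partial pressures at 396 °C are proportional to moles, so apply stoichiometry directly to pressures.
P(O2) required for 0.680 atm of NH3 = (5/4) × 0.680 = 0.8500 atm; available 1.85 atm, so NH3 is limiting.
P(O2) remaining = 1.85 − (5/4) × 0.680 = 1.000 atm
P(gaseous products) = (4+6)/4 × 0.680 = 1.700 atm
P_total at 396 °C = 1.000 + 1.700 = 2.700 atm
Scaling to 782 °C: P = 2.700 × 1055.15/669.15 = 4.257 atm

4.26 atm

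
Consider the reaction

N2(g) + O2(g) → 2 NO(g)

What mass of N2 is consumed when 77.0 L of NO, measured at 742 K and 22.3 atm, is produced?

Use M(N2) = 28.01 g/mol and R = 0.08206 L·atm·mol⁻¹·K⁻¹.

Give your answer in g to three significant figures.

395 g

n(NO) = PV/RT = (22.3 × 77.0) / (0.08206 × 742) = 28.20 mol
n(N2) = (1/2) × 28.20 = 14.10 mol
m(N2) = 14.10 × 28.01 = 394.9 g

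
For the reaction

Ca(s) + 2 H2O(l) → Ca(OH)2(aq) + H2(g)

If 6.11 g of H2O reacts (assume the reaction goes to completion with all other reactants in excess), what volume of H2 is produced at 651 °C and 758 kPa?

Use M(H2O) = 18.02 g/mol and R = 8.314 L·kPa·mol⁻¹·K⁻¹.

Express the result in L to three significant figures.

n(H2O) = 6.110 / 18.02 = 0.3391 mol
n(H2) = (1/2) × 0.3391 = 0.1696 mol
V = nRT/P = 0.1696 × 8.314 × 924.15 / 758 = 1.719 L

1.72 L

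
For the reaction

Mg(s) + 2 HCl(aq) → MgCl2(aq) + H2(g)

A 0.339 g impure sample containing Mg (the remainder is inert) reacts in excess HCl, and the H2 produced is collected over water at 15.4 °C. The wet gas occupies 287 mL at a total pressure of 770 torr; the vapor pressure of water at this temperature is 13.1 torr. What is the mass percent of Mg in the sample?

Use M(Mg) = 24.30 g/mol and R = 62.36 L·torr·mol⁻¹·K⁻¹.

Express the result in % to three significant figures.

86.5 %

P(H2) = 770 − 13.1 = 756.9 torr
n(H2) = PV/RT = (756.9 × 0.2870) / (62.36 × 288.55) = 0.01207 mol
n(Mg) = (1/1) × 0.01207 = 0.01207 mol
m(Mg) = 0.01207 × 24.30 = 0.2933 g
%Mg = 0.2933 / 0.339 × 100 = 86.52%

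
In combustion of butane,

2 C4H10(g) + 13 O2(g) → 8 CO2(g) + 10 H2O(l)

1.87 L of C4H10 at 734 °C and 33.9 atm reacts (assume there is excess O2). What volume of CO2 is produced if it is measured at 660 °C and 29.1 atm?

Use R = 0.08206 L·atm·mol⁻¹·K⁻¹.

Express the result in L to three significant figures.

n(C4H10) = PV/RT = (33.9 × 1.87) / (0.08206 × 1007.15) = 0.7670 mol
n(CO2) = (8/2) × 0.7670 = 3.068 mol
V = nRT/P = 3.068 × 0.08206 × 933.15 / 29.1 = 8.073 L

8.07 L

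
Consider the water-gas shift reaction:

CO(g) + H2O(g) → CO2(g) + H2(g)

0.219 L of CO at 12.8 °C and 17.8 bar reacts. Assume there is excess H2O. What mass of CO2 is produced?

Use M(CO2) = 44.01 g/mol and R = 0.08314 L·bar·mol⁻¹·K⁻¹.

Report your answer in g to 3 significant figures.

7.22 g

n(CO) = PV/RT = (17.8 × 0.219) / (0.08314 × 285.95) = 0.1640 mol
n(CO2) = (1/1) × 0.1640 = 0.1640 mol
m(CO2) = 0.1640 × 44.01 = 7.218 g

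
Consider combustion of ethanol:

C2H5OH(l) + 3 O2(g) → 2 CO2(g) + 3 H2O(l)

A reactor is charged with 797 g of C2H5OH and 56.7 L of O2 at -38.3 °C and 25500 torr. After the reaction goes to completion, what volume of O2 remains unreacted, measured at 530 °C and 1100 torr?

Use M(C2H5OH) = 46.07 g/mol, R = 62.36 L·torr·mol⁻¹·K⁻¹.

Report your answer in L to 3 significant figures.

2130 L

n(C2H5OH) = 797 / 46.07 = 17.30 mol
n(O2) = PV/RT = (25500 × 56.7) / (62.36 × 234.85) = 98.72 mol
For 17.30 mol C2H5OH, stoichiometry requires (3/1) × 17.30 = 51.90 mol O2; 98.72 mol is available, so C2H5OH is limiting.
n(O2) consumed = (3/1) × 17.30 = 51.90 mol; remaining = 98.72 − 51.90 = 46.82 mol
V(O2) = nRT/P = 46.82 × 62.36 × 803.15 / 1100 = 2132 L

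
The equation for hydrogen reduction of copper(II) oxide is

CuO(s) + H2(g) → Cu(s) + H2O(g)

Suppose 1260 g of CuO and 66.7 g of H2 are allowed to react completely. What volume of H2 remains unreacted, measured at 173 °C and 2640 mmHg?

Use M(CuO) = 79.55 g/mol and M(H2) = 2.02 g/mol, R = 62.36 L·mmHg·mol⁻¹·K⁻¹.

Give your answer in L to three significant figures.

n(CuO) = 1260 / 79.55 = 15.84 mol
n(H2) = 66.7 / 2.02 = 33.02 mol
For 15.84 mol CuO, stoichiometry requires (1/1) × 15.84 = 15.84 mol H2; 33.02 mol is available, so CuO is limiting.
n(H2) consumed = (1/1) × 15.84 = 15.84 mol; remaining = 33.02 − 15.84 = 17.18 mol
V(H2) = nRT/P = 17.18 × 62.36 × 446.15 / 2640 = 181.1 L

181 L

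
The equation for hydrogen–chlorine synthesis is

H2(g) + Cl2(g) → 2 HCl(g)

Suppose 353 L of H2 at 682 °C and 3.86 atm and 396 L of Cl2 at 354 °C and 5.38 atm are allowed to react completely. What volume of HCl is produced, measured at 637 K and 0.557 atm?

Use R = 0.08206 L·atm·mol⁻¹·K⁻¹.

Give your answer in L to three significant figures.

3260 L

n(H2) = PV/RT = (3.86 × 353) / (0.08206 × 955.15) = 17.38 mol
n(Cl2) = PV/RT = (5.38 × 396) / (0.08206 × 627.15) = 41.40 mol
For 17.38 mol H2, stoichiometry requires (1/1) × 17.38 = 17.38 mol Cl2; 41.40 mol is available, so H2 is limiting.
n(HCl) = (2/1) × 17.38 = 34.76 mol
V(HCl) = nRT/P = 34.76 × 0.08206 × 637 / 0.557 = 3262 L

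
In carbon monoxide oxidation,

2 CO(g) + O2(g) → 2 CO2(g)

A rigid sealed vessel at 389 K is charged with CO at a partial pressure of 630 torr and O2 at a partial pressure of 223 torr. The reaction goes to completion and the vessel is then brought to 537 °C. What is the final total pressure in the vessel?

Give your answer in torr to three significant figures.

Because the vessel is rigid and T is held at 389 K, work the stoichiometry in partial pressures (P_i = n_iRT/V).
P(O2) required for 630 torr of CO = (1/2) × 630 = 315.0 torr; available 223 torr, so O2 is limiting.
P(CO) remaining = 630 − (2/1) × 223 = 184.0 torr
P(gaseous products) = (2)/1 × 223 = 446.0 torr
P_total at 389 K = 184.0 + 446.0 = 630.0 torr
Scaling to 537 °C: P = 630.0 × 810.15/389 = 1312 torr

1310 torr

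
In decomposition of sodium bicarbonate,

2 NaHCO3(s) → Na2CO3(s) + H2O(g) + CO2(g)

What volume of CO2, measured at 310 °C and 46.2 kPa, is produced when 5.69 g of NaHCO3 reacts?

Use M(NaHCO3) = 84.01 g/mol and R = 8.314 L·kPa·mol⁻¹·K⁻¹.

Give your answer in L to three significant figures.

n(NaHCO3) = 5.690 / 84.01 = 0.06773 mol
n(CO2) = (1/2) × 0.06773 = 0.03386 mol
V = nRT/P = 0.03386 × 8.314 × 583.15 / 46.2 = 3.553 L

3.55 L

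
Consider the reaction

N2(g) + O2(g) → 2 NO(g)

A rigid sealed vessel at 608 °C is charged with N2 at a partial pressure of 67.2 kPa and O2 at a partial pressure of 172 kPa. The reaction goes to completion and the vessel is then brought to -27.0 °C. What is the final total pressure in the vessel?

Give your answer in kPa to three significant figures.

With V and T fixed, P_i ∝ n_i, so the mole ratios apply directly to partial pressures at 608 °C.
P(O2) required for 67.2 kPa of N2 = (1/1) × 67.2 = 67.20 kPa; available 172 kPa, so N2 is limiting.
P(O2) remaining = 172 − (1/1) × 67.2 = 104.8 kPa
P(gaseous products) = (2)/1 × 67.2 = 134.4 kPa
P_total at 608 °C = 104.8 + 134.4 = 239.2 kPa
Scaling to -27.0 °C: P = 239.2 × 246.15/881.15 = 66.82 kPa

66.8 kPa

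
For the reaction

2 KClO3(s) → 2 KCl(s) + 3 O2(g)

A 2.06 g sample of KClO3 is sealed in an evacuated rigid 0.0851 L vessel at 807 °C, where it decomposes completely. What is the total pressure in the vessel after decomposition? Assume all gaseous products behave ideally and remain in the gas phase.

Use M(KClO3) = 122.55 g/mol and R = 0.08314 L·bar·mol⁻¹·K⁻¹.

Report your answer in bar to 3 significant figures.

n(KClO3) = 2.06 / 122.55 = 0.01681 mol
n(gas produced) = (3/2) × 0.01681 = 0.02521 mol
P = nRT/V = 0.02521 × 0.08314 × 1080.15 / 0.0851 = 26.60 bar

26.6 bar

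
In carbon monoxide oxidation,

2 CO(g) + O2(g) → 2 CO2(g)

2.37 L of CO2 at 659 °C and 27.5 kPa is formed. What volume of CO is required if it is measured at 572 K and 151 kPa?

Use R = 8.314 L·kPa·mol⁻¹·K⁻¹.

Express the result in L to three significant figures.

n(CO2) = PV/RT = (27.5 × 2.37) / (8.314 × 932.15) = 0.008410 mol
n(CO) = (2/2) × 0.008410 = 0.008410 mol
V = nRT/P = 0.008410 × 8.314 × 572 / 151 = 0.2649 L

0.265 L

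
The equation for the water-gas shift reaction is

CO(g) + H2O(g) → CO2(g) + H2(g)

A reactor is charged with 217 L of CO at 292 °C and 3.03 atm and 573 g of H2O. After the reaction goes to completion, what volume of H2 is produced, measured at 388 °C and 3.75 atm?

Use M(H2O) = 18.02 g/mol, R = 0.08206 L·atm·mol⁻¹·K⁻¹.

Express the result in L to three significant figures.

205 L

n(CO) = PV/RT = (3.03 × 217) / (0.08206 × 565.15) = 14.18 mol
n(H2O) = 573 / 18.02 = 31.80 mol
For 14.18 mol CO, stoichiometry requires (1/1) × 14.18 = 14.18 mol H2O; 31.80 mol is available, so CO is limiting.
n(H2) = (1/1) × 14.18 = 14.18 mol
V(H2) = nRT/P = 14.18 × 0.08206 × 661.15 / 3.75 = 205.2 L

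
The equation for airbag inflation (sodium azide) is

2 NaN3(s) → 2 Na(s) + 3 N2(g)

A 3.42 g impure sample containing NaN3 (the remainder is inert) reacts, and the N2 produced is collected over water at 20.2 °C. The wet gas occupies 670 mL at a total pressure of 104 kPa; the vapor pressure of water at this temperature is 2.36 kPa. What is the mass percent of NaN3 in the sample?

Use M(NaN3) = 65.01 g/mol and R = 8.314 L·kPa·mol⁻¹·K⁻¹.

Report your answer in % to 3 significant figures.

35.4 %

P(N2) = 104 − 2.36 = 101.6 kPa
n(N2) = PV/RT = (101.6 × 0.6700) / (8.314 × 293.35) = 0.02791 mol
n(NaN3) = (2/3) × 0.02791 = 0.01861 mol
m(NaN3) = 0.01861 × 65.01 = 1.210 g
%NaN3 = 1.210 / 3.42 × 100 = 35.38%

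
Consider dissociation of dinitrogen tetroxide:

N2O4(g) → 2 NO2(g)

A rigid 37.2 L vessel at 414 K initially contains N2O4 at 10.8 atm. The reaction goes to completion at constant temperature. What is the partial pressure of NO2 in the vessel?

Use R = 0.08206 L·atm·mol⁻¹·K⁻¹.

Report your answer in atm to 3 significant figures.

21.6 atm

n(N2O4)₀ = PV/RT = (10.8 × 37.2) / (0.08206 × 414) = 11.83 mol
n(NO2) = (2/1) × 11.83 = 23.66 mol
P(NO2) = nRT/V = 23.66 × 0.08206 × 414 / 37.2 = 21.61 atm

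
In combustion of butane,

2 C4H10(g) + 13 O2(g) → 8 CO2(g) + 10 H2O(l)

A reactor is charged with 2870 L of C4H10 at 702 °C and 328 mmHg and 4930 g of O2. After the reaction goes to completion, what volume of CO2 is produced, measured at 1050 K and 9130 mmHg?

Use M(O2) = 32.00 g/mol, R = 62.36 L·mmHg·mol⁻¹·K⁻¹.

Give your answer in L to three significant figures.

n(C4H10) = PV/RT = (328 × 2870) / (62.36 × 975.15) = 15.48 mol
n(O2) = 4930 / 32.00 = 154.1 mol
For 15.48 mol C4H10, stoichiometry requires (13/2) × 15.48 = 100.6 mol O2; 154.1 mol is available, so C4H10 is limiting.
n(CO2) = (8/2) × 15.48 = 61.92 mol
V(CO2) = nRT/P = 61.92 × 62.36 × 1050 / 9130 = 444.1 L

444 L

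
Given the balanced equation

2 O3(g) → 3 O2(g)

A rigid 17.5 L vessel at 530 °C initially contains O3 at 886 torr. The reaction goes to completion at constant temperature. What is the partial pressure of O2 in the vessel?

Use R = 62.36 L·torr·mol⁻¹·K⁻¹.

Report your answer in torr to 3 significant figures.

1330 torr

n(O3)₀ = PV/RT = (886 × 17.5) / (62.36 × 803.15) = 0.3096 mol
n(O2) = (3/2) × 0.3096 = 0.4644 mol
P(O2) = nRT/V = 0.4644 × 62.36 × 803.15 / 17.5 = 1329 torr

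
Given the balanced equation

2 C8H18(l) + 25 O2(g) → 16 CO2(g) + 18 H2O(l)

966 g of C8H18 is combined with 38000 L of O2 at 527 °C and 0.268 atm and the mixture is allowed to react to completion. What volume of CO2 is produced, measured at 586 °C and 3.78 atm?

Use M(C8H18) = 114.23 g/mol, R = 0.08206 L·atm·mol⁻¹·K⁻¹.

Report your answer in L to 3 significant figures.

1260 L

n(C8H18) = 966 / 114.23 = 8.457 mol
n(O2) = PV/RT = (0.268 × 38000) / (0.08206 × 800.15) = 155.1 mol
For 8.457 mol C8H18, stoichiometry requires (25/2) × 8.457 = 105.7 mol O2; 155.1 mol is available, so C8H18 is limiting.
n(CO2) = (16/2) × 8.457 = 67.66 mol
V(CO2) = nRT/P = 67.66 × 0.08206 × 859.15 / 3.78 = 1262 L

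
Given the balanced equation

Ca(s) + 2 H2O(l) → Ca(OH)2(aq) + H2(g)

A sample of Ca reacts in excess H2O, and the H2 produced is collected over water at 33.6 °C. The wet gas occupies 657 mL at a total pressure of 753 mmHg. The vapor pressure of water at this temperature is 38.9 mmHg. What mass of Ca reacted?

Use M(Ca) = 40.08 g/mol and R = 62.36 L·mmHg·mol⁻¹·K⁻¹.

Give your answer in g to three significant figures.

0.983 g

P(H2) = 753 − 38.9 = 714.1 mmHg
n(H2) = PV/RT = (714.1 × 0.6570) / (62.36 × 306.75) = 0.02453 mol
n(Ca) = (1/1) × 0.02453 = 0.02453 mol
m(Ca) = 0.02453 × 40.08 = 0.9832 g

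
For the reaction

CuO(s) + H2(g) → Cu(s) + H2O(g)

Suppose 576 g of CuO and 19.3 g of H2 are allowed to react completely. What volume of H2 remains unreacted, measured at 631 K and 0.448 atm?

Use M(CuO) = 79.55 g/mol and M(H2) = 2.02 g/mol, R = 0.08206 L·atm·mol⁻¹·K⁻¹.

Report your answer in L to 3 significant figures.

n(CuO) = 576 / 79.55 = 7.241 mol
n(H2) = 19.3 / 2.02 = 9.554 mol
For 7.241 mol CuO, stoichiometry requires (1/1) × 7.241 = 7.241 mol H2; 9.554 mol is available, so CuO is limiting.
n(H2) consumed = (1/1) × 7.241 = 7.241 mol; remaining = 9.554 − 7.241 = 2.313 mol
V(H2) = nRT/P = 2.313 × 0.08206 × 631 / 0.448 = 267.3 L

267 L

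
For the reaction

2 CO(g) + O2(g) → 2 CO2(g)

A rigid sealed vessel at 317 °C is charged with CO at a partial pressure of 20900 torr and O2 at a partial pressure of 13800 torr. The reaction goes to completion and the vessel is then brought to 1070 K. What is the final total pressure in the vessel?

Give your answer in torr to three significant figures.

At constant V, partial pressures at 317 °C are proportional to moles, so apply stoichiometry directly to pressures.
P(O2) required for 20900 torr of CO = (1/2) × 20900 = 10450 torr; available 13800 torr, so CO is limiting.
P(O2) remaining = 13800 − (1/2) × 20900 = 3350 torr
P(gaseous products) = (2)/2 × 20900 = 20900 torr
P_total at 317 °C = 3350 + 20900 = 24250 torr
Scaling to 1070 K: P = 24250 × 1070/590.15 = 43970 torr

44000 torr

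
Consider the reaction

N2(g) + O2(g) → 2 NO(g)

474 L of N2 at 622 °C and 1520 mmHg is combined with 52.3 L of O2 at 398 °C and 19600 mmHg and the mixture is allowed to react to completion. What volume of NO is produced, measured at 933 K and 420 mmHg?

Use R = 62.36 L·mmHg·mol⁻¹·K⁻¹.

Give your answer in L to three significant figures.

3580 L

n(N2) = PV/RT = (1520 × 474) / (62.36 × 895.15) = 12.91 mol
n(O2) = PV/RT = (19600 × 52.3) / (62.36 × 671.15) = 24.49 mol
For 12.91 mol N2, stoichiometry requires (1/1) × 12.91 = 12.91 mol O2; 24.49 mol is available, so N2 is limiting.
n(NO) = (2/1) × 12.91 = 25.82 mol
V(NO) = nRT/P = 25.82 × 62.36 × 933 / 420 = 3577 L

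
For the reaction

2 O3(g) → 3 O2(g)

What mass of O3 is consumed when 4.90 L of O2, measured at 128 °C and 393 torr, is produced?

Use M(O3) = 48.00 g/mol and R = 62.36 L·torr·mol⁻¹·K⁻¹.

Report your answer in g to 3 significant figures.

2.46 g

n(O2) = PV/RT = (393 × 4.90) / (62.36 × 401.15) = 0.07698 mol
n(O3) = (2/3) × 0.07698 = 0.05132 mol
m(O3) = 0.05132 × 48.00 = 2.463 g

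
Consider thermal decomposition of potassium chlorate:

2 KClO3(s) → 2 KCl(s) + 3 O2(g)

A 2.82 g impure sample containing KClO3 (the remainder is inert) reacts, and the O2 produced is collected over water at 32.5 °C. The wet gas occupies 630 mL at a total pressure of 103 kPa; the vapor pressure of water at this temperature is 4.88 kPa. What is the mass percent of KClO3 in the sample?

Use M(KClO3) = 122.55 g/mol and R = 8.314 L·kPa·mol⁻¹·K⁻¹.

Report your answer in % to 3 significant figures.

70.5 %

P(O2) = 103 − 4.88 = 98.12 kPa
n(O2) = PV/RT = (98.12 × 0.6300) / (8.314 × 305.65) = 0.02433 mol
n(KClO3) = (2/3) × 0.02433 = 0.01622 mol
m(KClO3) = 0.01622 × 122.55 = 1.988 g
%KClO3 = 1.988 / 2.82 × 100 = 70.50%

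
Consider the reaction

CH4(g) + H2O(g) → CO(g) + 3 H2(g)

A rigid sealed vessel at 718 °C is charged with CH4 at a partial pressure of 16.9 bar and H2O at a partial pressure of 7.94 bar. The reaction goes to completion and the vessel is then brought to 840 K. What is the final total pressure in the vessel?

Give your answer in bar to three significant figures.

34.5 bar

With V and T fixed, P_i ∝ n_i, so the mole ratios apply directly to partial pressures at 718 °C.
P(H2O) required for 16.9 bar of CH4 = (1/1) × 16.9 = 16.90 bar; available 7.94 bar, so H2O is limiting.
P(CH4) remaining = 16.9 − (1/1) × 7.94 = 8.960 bar
P(gaseous products) = (1+3)/1 × 7.94 = 31.76 bar
P_total at 718 °C = 8.960 + 31.76 = 40.72 bar
Scaling to 840 K: P = 40.72 × 840/991.15 = 34.51 bar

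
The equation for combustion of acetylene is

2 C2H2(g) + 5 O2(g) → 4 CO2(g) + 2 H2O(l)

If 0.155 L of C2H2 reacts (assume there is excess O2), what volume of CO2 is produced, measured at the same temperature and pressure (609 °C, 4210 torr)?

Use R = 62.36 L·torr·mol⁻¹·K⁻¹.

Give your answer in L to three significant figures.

0.310 L

At constant T and P, gas volumes are in the mole ratio: V(CO2) = (4/2) × 0.155 = 0.3100 L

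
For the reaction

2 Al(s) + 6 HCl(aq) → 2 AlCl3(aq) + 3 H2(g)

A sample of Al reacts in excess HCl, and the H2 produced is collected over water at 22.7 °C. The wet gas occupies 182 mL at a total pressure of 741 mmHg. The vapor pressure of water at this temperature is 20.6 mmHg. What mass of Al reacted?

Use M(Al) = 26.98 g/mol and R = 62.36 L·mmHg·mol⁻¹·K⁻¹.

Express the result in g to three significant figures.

P(H2) = 741 − 20.6 = 720.4 mmHg
n(H2) = PV/RT = (720.4 × 0.1820) / (62.36 × 295.85) = 0.007107 mol
n(Al) = (2/3) × 0.007107 = 0.004738 mol
m(Al) = 0.004738 × 26.98 = 0.1278 g

0.128 g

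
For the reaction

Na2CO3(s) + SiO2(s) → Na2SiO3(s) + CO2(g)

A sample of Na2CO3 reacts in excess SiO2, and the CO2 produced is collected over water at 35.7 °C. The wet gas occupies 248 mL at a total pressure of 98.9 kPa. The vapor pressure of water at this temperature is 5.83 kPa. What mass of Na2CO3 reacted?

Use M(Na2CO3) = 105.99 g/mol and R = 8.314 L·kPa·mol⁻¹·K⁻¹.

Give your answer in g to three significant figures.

P(CO2) = 98.9 − 5.83 = 93.07 kPa
n(CO2) = PV/RT = (93.07 × 0.2480) / (8.314 × 308.85) = 0.008989 mol
n(Na2CO3) = (1/1) × 0.008989 = 0.008989 mol
m(Na2CO3) = 0.008989 × 105.99 = 0.9527 g

0.953 g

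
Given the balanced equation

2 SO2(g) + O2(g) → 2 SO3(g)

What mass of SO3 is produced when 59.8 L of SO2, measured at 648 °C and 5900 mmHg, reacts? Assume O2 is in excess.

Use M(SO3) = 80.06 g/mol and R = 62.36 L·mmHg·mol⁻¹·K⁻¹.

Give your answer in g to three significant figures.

492 g

n(SO2) = PV/RT = (5900 × 59.8) / (62.36 × 921.15) = 6.142 mol
n(SO3) = (2/2) × 6.142 = 6.142 mol
m(SO3) = 6.142 × 80.06 = 491.7 g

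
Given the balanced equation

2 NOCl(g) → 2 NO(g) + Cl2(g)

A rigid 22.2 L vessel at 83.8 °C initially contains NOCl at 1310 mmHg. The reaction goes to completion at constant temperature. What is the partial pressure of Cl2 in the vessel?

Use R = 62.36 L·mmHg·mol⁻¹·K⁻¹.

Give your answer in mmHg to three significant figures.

655 mmHg

n(NOCl)₀ = PV/RT = (1310 × 22.2) / (62.36 × 356.95) = 1.307 mol
n(Cl2) = (1/2) × 1.307 = 0.6535 mol
P(Cl2) = nRT/V = 0.6535 × 62.36 × 356.95 / 22.2 = 655.2 mmHg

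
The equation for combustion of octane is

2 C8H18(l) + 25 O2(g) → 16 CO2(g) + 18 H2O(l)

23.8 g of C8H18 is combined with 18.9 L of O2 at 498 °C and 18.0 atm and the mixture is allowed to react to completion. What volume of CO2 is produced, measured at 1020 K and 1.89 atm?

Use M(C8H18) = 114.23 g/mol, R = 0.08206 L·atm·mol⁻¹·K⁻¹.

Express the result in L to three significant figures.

73.8 L

n(C8H18) = 23.8 / 114.23 = 0.2084 mol
n(O2) = PV/RT = (18.0 × 18.9) / (0.08206 × 771.15) = 5.376 mol
For 0.2084 mol C8H18, stoichiometry requires (25/2) × 0.2084 = 2.605 mol O2; 5.376 mol is available, so C8H18 is limiting.
n(CO2) = (16/2) × 0.2084 = 1.667 mol
V(CO2) = nRT/P = 1.667 × 0.08206 × 1020 / 1.89 = 73.83 L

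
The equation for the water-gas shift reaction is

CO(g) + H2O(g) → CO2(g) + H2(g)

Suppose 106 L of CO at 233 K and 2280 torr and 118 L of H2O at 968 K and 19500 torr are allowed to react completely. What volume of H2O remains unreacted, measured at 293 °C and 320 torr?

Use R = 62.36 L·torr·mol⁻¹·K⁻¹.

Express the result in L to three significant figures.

n(CO) = PV/RT = (2280 × 106) / (62.36 × 233) = 16.63 mol
n(H2O) = PV/RT = (19500 × 118) / (62.36 × 968) = 38.12 mol
For 16.63 mol CO, stoichiometry requires (1/1) × 16.63 = 16.63 mol H2O; 38.12 mol is available, so CO is limiting.
n(H2O) consumed = (1/1) × 16.63 = 16.63 mol; remaining = 38.12 − 16.63 = 21.49 mol
V(H2O) = nRT/P = 21.49 × 62.36 × 566.15 / 320 = 2371 L

2370 L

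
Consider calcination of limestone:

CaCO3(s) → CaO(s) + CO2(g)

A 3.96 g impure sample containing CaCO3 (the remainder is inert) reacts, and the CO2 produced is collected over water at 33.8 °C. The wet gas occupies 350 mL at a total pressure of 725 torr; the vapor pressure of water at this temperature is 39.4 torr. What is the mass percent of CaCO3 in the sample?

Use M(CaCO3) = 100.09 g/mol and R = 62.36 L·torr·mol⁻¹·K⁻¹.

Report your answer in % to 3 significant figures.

31.7 %

P(CO2) = 725 − 39.4 = 685.6 torr
n(CO2) = PV/RT = (685.6 × 0.3500) / (62.36 × 306.95) = 0.01254 mol
n(CaCO3) = (1/1) × 0.01254 = 0.01254 mol
m(CaCO3) = 0.01254 × 100.09 = 1.255 g
%CaCO3 = 1.255 / 3.96 × 100 = 31.69%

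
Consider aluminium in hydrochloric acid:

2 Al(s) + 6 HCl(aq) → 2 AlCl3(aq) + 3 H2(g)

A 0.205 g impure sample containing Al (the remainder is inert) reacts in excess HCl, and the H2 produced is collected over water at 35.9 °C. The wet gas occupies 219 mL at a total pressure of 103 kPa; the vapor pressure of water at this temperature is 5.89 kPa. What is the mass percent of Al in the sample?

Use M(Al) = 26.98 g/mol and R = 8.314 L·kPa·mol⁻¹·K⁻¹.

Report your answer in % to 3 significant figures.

P(H2) = 103 − 5.89 = 97.11 kPa
n(H2) = PV/RT = (97.11 × 0.2190) / (8.314 × 309.05) = 0.008277 mol
n(Al) = (2/3) × 0.008277 = 0.005518 mol
m(Al) = 0.005518 × 26.98 = 0.1489 g
%Al = 0.1489 / 0.205 × 100 = 72.63%

72.6 %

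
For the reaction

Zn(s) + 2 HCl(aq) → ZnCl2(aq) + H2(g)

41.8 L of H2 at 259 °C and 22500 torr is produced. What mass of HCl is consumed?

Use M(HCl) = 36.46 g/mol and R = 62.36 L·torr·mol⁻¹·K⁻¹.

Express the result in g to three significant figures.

n(H2) = PV/RT = (22500 × 41.8) / (62.36 × 532.15) = 28.34 mol
n(HCl) = (2/1) × 28.34 = 56.68 mol
m(HCl) = 56.68 × 36.46 = 2067 g

2070 g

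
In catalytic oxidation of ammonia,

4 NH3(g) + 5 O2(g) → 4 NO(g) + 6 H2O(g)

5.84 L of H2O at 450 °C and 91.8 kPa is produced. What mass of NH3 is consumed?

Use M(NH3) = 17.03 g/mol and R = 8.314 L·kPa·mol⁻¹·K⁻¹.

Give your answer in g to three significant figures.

n(H2O) = PV/RT = (91.8 × 5.84) / (8.314 × 723.15) = 0.08917 mol
n(NH3) = (4/6) × 0.08917 = 0.05945 mol
m(NH3) = 0.05945 × 17.03 = 1.012 g

1.01 g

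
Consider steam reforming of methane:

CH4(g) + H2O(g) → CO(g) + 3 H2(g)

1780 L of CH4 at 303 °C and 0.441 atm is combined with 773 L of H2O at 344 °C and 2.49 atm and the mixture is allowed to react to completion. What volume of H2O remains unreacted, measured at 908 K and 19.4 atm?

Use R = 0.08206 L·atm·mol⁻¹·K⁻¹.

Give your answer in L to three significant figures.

82.2 L

n(CH4) = PV/RT = (0.441 × 1780) / (0.08206 × 576.15) = 16.60 mol
n(H2O) = PV/RT = (2.49 × 773) / (0.08206 × 617.15) = 38.01 mol
For 16.60 mol CH4, stoichiometry requires (1/1) × 16.60 = 16.60 mol H2O; 38.01 mol is available, so CH4 is limiting.
n(H2O) consumed = (1/1) × 16.60 = 16.60 mol; remaining = 38.01 − 16.60 = 21.41 mol
V(H2O) = nRT/P = 21.41 × 0.08206 × 908 / 19.4 = 82.23 L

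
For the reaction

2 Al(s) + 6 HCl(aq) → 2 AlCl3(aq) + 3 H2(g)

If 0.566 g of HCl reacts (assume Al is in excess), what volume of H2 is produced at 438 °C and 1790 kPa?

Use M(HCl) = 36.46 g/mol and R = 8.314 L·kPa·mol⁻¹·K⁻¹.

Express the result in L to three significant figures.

0.0256 L

n(HCl) = 0.5660 / 36.46 = 0.01552 mol
n(H2) = (3/6) × 0.01552 = 0.007760 mol
V = nRT/P = 0.007760 × 8.314 × 711.15 / 1790 = 0.02563 L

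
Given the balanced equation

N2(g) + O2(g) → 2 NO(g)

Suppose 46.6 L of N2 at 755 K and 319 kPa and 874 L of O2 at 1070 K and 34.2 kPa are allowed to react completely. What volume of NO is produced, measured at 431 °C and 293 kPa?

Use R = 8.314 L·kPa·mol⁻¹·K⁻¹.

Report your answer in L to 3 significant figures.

94.6 L

n(N2) = PV/RT = (319 × 46.6) / (8.314 × 755) = 2.368 mol
n(O2) = PV/RT = (34.2 × 874) / (8.314 × 1070) = 3.360 mol
For 2.368 mol N2, stoichiometry requires (1/1) × 2.368 = 2.368 mol O2; 3.360 mol is available, so N2 is limiting.
n(NO) = (2/1) × 2.368 = 4.736 mol
V(NO) = nRT/P = 4.736 × 8.314 × 704.15 / 293 = 94.63 L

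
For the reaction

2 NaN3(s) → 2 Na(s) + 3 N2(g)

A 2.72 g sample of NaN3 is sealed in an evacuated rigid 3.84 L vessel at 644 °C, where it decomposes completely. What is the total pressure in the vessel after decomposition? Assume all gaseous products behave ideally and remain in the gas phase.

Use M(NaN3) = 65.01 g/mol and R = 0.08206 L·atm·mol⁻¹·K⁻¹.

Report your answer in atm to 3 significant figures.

1.23 atm

n(NaN3) = 2.72 / 65.01 = 0.04184 mol
n(gas produced) = (3/2) × 0.04184 = 0.06276 mol
P = nRT/V = 0.06276 × 0.08206 × 917.15 / 3.84 = 1.230 atm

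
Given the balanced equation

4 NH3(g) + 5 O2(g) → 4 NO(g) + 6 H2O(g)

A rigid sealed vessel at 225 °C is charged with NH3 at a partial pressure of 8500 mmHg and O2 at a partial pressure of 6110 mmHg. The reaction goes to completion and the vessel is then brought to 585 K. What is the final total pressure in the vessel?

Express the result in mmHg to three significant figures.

At constant V, partial pressures at 225 °C are proportional to moles, so apply stoichiometry directly to pressures.
P(O2) required for 8500 mmHg of NH3 = (5/4) × 8500 = 10620 mmHg; available 6110 mmHg, so O2 is limiting.
P(NH3) remaining = 8500 − (4/5) × 6110 = 3612 mmHg
P(gaseous products) = (4+6)/5 × 6110 = 12220 mmHg
P_total at 225 °C = 3612 + 12220 = 15830 mmHg
Scaling to 585 K: P = 15830 × 585/498.15 = 18590 mmHg

18600 mmHg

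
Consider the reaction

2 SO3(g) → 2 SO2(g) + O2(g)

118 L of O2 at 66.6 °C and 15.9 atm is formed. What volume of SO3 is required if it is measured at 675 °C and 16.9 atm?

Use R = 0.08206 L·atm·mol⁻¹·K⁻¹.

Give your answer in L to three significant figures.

n(O2) = PV/RT = (15.9 × 118) / (0.08206 × 339.75) = 67.30 mol
n(SO3) = (2/1) × 67.30 = 134.6 mol
V = nRT/P = 134.6 × 0.08206 × 948.15 / 16.9 = 619.7 L

620 L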